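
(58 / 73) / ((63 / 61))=3538 / 4599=0.77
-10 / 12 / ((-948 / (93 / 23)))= 155 / 43608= 0.00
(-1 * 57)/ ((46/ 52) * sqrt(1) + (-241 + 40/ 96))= 8892/ 37393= 0.24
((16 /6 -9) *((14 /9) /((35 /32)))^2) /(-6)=2.14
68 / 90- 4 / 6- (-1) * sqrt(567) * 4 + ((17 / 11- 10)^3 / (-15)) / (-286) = -890407 / 17129970 + 36 * sqrt(7) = 95.20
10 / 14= 5 / 7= 0.71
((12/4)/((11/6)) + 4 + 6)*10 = 1280/11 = 116.36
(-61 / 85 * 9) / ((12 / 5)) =-183 / 68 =-2.69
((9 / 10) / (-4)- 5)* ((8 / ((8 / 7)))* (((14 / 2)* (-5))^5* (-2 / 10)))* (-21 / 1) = 64545182625 / 8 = 8068147828.12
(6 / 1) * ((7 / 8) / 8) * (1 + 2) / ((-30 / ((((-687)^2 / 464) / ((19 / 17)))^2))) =-1351898498616309 / 24870993920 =-54356.43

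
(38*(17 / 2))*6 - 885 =1053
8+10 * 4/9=112/9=12.44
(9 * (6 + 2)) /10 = 36 /5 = 7.20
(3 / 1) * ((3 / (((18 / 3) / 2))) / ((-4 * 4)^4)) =3 / 65536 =0.00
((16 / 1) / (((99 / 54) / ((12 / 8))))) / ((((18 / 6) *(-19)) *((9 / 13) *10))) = -104 / 3135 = -0.03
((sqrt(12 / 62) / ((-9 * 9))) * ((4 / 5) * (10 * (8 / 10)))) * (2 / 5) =-64 * sqrt(186) / 62775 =-0.01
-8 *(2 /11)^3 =-64 /1331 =-0.05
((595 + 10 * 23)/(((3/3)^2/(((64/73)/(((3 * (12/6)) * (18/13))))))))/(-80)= -715/657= -1.09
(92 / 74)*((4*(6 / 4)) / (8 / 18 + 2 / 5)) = 6210 / 703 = 8.83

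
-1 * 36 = -36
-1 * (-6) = 6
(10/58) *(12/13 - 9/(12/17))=-3075/1508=-2.04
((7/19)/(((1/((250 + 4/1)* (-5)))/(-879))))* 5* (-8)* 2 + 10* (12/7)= -4376011320/133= -32902340.75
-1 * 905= -905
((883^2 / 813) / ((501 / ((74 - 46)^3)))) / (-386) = -8557866464 / 78611409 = -108.86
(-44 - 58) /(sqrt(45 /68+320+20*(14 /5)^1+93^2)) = -204*sqrt(10433665) /613745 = -1.07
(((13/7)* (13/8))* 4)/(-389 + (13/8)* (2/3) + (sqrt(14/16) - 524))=-853554/64480297 - 234* sqrt(14)/64480297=-0.01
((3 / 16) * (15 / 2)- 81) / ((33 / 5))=-4245 / 352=-12.06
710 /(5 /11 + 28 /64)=124960 /157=795.92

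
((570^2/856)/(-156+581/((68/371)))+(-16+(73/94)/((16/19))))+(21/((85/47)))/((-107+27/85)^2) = -2534155226887442823/169499235375849056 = -14.95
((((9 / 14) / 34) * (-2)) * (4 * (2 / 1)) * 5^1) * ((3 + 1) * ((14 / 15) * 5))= -28.24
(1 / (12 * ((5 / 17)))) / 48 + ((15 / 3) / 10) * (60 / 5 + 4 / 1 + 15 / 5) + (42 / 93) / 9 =284389 / 29760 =9.56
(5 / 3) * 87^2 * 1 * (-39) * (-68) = 33454980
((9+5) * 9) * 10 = 1260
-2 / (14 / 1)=-1 / 7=-0.14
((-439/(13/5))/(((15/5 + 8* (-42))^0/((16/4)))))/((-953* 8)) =2195/24778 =0.09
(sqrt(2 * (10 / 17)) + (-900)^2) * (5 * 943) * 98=924140 * sqrt(85) / 17 + 374276700000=374277201185.28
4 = 4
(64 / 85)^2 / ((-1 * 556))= -1024 / 1004275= -0.00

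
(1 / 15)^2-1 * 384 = -384.00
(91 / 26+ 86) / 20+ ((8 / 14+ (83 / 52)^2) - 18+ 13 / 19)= -17481089 / 1798160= -9.72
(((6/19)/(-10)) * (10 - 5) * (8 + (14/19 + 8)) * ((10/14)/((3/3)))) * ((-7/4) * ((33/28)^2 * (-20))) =-12986325/141512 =-91.77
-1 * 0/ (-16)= 0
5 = 5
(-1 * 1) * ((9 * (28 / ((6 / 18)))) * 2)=-1512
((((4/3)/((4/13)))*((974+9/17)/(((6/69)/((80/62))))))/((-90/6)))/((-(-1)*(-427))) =19814132/2025261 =9.78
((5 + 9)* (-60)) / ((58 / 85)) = -35700 / 29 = -1231.03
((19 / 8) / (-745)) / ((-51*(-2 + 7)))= 19 / 1519800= 0.00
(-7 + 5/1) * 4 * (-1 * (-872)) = -6976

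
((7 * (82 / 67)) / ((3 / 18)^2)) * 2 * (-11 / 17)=-454608 / 1139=-399.13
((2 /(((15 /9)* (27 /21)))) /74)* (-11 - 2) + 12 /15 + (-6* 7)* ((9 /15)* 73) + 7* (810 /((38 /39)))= 8394340 /2109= 3980.25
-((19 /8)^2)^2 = -130321 /4096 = -31.82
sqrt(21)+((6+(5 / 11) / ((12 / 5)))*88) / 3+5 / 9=sqrt(21)+1639 / 9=186.69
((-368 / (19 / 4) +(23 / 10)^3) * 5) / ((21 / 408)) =-3013437 / 475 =-6344.08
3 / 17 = 0.18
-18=-18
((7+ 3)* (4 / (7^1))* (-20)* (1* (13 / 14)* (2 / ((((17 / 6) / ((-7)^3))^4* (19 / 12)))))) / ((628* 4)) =-11461225.71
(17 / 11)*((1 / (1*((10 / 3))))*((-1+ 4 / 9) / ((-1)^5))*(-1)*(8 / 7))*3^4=-1836 / 77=-23.84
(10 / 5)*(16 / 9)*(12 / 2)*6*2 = 256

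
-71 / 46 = -1.54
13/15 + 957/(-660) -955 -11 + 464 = -6031/12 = -502.58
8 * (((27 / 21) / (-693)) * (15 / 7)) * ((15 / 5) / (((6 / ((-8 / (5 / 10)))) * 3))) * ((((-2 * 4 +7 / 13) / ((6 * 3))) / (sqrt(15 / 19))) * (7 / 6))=-1552 * sqrt(285) / 567567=-0.05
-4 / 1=-4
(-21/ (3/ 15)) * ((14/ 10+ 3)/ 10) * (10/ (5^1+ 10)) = -154/ 5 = -30.80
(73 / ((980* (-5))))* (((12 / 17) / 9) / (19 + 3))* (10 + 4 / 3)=-73 / 121275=-0.00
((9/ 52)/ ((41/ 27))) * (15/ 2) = 3645/ 4264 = 0.85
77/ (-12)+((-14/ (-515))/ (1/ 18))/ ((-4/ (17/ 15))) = -202559/ 30900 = -6.56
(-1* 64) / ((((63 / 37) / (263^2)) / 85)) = -13922336320 / 63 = -220989465.40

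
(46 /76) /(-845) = -23 /32110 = -0.00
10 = 10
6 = 6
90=90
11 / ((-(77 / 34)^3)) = -39304 / 41503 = -0.95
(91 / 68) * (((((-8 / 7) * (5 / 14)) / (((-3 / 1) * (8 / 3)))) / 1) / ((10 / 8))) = 13 / 238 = 0.05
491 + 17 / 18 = 8855 / 18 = 491.94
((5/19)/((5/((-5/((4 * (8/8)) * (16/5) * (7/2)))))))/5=-5/4256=-0.00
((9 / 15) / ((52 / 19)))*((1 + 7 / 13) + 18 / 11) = 12939 / 18590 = 0.70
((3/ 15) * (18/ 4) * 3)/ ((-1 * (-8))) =27/ 80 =0.34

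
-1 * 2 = -2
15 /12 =5 /4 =1.25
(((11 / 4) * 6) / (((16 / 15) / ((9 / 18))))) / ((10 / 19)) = 1881 / 128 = 14.70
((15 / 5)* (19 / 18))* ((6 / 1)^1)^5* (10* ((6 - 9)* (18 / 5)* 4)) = -10637568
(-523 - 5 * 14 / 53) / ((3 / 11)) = -101893 / 53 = -1922.51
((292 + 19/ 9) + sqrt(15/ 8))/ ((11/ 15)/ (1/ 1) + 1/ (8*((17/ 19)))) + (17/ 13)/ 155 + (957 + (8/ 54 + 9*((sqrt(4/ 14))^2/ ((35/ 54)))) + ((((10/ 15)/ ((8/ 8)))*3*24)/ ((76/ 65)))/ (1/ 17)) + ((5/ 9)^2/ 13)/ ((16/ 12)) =510*sqrt(30)/ 1781 + 55400263561361/ 27756778140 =1997.49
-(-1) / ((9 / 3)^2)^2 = 1 / 81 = 0.01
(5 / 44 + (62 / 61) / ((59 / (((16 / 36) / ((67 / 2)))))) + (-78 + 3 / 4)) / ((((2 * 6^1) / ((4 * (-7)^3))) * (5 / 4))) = 2526409990342 / 358082505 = 7055.39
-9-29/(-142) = -1249/142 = -8.80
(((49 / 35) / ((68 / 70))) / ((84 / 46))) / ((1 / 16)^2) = 202.04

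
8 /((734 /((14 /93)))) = 56 /34131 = 0.00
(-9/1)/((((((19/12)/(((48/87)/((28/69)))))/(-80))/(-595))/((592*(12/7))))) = -1439941017600/3857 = -373331868.71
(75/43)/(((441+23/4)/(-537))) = -161100/76841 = -2.10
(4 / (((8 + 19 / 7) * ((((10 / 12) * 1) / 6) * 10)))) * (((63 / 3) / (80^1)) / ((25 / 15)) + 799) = 6712923 / 31250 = 214.81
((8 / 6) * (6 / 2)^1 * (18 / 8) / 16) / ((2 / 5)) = 45 / 32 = 1.41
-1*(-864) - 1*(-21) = 885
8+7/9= 79/9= 8.78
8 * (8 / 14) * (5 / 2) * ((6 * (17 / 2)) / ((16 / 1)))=255 / 7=36.43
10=10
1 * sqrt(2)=sqrt(2)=1.41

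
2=2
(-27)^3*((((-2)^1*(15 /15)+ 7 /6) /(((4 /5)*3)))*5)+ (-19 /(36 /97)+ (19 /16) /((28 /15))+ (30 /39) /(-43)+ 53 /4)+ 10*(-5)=76822755587 /2253888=34084.55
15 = 15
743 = 743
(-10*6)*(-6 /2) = 180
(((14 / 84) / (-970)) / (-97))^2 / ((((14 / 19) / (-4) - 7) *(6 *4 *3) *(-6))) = 19 / 18793420711228800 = 0.00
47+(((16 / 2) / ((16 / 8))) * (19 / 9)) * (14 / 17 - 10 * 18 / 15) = -7249 / 153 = -47.38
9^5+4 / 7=413347 / 7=59049.57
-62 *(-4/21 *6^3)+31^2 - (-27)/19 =467266/133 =3513.28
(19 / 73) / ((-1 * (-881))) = 0.00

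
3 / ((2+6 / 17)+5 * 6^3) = 51 / 18400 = 0.00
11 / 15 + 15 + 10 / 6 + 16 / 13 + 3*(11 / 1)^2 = 24806 / 65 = 381.63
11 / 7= 1.57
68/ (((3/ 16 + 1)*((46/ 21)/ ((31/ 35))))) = 50592/ 2185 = 23.15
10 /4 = 5 /2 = 2.50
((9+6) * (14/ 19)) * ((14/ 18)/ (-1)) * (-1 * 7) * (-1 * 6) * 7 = -48020/ 19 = -2527.37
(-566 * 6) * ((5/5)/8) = -849/2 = -424.50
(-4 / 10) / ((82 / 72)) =-0.35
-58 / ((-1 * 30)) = 29 / 15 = 1.93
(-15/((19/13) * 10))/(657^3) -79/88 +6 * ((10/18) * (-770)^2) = 312371300298347797/158056051032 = 1976332.44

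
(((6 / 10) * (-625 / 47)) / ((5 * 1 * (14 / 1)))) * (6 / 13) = -225 / 4277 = -0.05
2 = 2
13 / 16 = 0.81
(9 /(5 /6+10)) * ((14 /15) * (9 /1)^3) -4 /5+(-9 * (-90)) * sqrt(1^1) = 446698 /325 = 1374.46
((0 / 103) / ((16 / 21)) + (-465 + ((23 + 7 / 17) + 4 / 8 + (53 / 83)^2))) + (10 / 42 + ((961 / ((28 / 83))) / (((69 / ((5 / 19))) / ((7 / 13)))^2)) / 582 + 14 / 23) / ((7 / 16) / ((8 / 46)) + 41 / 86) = -502604833468851171505637 / 1141252711266710108430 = -440.40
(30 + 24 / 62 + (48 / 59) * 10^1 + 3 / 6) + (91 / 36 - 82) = -2663359 / 65844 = -40.45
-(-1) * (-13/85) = -0.15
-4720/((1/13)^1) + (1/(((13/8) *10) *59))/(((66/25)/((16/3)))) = -4659248720/75933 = -61360.00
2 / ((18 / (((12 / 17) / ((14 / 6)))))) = 4 / 119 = 0.03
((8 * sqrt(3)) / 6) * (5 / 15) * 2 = 8 * sqrt(3) / 9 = 1.54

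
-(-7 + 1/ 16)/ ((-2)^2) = 111/ 64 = 1.73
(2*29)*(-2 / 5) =-116 / 5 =-23.20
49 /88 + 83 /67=10587 /5896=1.80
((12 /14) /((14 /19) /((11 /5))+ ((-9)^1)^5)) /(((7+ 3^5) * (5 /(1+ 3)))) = -2508 /53992623125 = -0.00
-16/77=-0.21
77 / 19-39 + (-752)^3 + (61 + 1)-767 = -8079935211 / 19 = -425259747.95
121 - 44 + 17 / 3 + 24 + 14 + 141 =785 / 3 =261.67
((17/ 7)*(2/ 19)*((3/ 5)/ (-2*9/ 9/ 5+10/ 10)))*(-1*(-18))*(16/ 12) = 816/ 133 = 6.14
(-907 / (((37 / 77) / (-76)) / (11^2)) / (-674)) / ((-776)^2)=-160559861 / 3754266272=-0.04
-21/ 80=-0.26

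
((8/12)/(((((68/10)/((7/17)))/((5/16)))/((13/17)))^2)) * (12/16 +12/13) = 11545625/49433741312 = 0.00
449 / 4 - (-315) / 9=589 / 4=147.25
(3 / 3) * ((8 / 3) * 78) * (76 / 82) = 7904 / 41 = 192.78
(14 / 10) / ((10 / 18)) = 63 / 25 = 2.52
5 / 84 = 0.06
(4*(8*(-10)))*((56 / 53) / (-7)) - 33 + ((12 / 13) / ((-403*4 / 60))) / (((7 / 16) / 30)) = 25162603 / 1943669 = 12.95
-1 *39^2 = -1521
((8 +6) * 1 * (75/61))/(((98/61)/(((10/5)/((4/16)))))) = 600/7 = 85.71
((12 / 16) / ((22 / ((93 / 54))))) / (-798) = -31 / 421344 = -0.00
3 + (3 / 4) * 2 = 9 / 2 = 4.50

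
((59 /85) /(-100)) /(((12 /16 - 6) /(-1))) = -59 /44625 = -0.00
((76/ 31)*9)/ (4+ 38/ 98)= 5.03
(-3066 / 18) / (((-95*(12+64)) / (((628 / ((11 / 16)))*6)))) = 2567264 / 19855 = 129.30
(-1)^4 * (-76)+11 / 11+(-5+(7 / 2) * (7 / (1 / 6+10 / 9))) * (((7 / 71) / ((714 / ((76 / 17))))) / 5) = -530916737 / 7079055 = -75.00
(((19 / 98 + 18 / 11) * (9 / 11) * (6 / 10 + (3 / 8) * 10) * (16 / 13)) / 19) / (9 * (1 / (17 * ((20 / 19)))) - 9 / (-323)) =7781512 / 9788779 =0.79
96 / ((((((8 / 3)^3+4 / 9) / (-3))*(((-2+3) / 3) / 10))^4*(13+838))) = 13075441503750 / 250619432771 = 52.17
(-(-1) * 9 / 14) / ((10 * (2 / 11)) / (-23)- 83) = -0.01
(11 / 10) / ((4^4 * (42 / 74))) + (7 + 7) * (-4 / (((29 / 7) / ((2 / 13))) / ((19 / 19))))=-41994401 / 20267520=-2.07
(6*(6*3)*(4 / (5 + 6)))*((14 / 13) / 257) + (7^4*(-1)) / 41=-87991183 / 1506791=-58.40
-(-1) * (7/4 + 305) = 1227/4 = 306.75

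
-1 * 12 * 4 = -48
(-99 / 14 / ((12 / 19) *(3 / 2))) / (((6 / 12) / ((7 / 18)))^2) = -1463 / 324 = -4.52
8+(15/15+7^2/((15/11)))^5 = 52185382880024/759375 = 68721491.86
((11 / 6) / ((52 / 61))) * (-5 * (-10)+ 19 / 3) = 8723 / 72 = 121.15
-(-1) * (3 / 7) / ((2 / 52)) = 78 / 7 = 11.14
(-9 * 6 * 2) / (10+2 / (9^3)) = -19683 / 1823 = -10.80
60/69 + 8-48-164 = -4672/23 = -203.13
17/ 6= 2.83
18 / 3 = 6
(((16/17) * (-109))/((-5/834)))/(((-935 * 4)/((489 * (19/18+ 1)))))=-365502724/79475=-4598.96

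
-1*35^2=-1225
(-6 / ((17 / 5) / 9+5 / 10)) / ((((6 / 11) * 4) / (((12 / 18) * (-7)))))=1155 / 79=14.62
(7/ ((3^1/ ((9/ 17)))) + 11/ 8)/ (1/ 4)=10.44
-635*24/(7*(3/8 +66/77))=-40640/23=-1766.96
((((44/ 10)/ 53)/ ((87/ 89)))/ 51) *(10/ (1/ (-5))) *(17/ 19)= -19580/ 262827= -0.07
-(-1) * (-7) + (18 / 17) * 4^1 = -2.76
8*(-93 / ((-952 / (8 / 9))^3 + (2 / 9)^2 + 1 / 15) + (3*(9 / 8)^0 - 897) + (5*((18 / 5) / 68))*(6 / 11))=-166326868301395506 / 23259750446449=-7150.84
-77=-77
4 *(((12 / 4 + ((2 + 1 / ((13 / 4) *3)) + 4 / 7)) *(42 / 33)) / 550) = 6196 / 117975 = 0.05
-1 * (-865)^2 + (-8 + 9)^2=-748224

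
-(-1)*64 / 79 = 64 / 79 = 0.81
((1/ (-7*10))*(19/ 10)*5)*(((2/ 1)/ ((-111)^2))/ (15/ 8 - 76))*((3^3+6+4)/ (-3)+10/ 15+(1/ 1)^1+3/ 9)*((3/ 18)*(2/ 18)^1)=-1178/ 20713510755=-0.00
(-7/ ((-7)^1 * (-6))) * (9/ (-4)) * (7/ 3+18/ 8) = 55/ 32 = 1.72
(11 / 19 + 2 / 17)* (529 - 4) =118125 / 323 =365.71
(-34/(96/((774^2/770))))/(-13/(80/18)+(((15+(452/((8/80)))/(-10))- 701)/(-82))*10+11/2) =-34796331/17850371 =-1.95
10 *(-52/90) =-5.78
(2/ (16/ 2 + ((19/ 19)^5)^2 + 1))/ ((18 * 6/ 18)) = 1/ 30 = 0.03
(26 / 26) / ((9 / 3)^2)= 1 / 9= 0.11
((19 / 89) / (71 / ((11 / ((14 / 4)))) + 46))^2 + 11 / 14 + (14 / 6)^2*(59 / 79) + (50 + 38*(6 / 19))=444534684923257 / 6649551670902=66.85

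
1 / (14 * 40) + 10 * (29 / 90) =16249 / 5040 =3.22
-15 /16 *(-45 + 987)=-7065 /8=-883.12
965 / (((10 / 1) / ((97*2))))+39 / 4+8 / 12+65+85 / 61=13759997 / 732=18797.81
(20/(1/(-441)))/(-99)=980/11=89.09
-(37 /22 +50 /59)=-3283 /1298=-2.53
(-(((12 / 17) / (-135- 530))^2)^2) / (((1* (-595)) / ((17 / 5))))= 20736 / 2858382309851359375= 0.00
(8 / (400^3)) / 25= 0.00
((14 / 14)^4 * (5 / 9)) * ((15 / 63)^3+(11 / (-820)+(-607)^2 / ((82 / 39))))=1330760414339 / 13669236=97354.41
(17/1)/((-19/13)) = -11.63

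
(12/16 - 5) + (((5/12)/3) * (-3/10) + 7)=65/24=2.71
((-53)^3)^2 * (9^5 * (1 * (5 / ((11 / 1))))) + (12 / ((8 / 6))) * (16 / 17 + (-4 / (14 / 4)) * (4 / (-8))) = 778726099382278815 / 1309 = 594901527411977.70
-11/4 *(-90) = 495/2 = 247.50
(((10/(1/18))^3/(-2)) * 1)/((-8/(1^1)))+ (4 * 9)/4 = 364509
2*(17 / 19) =34 / 19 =1.79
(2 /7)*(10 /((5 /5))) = 20 /7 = 2.86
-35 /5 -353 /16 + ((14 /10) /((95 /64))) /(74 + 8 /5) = -1192213 /41040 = -29.05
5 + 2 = 7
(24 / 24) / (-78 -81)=-1 / 159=-0.01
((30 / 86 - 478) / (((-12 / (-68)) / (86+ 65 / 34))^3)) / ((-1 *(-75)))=-548475256633591 / 696600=-787360402.86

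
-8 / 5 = -1.60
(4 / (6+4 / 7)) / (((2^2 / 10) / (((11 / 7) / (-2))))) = -55 / 46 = -1.20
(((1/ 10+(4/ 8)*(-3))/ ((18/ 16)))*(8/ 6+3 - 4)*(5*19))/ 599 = -0.07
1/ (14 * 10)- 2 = -279/ 140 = -1.99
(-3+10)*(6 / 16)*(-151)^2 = 59852.62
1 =1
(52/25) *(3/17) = 0.37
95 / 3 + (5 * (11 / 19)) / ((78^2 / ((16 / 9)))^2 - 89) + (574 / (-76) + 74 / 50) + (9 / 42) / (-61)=153570726079859 / 6001078186425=25.59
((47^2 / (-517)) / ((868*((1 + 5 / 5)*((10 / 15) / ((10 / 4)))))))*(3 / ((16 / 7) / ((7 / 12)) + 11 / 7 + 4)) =-987 / 338272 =-0.00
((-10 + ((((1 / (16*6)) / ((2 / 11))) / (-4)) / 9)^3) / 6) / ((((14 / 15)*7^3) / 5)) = -82556485665275 / 3171489952038912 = -0.03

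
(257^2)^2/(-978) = -4362470401/978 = -4460603.68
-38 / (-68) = 0.56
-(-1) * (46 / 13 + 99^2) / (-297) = -127459 / 3861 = -33.01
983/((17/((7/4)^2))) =48167/272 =177.08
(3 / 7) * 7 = 3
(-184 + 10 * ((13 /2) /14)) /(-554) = 2511 /7756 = 0.32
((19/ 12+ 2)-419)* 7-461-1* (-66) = -39635/ 12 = -3302.92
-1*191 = -191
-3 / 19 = -0.16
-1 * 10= -10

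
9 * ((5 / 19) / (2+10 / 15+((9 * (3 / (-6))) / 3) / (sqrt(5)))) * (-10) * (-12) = 291600 * sqrt(5) / 22781+2592000 / 22781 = 142.40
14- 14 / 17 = 13.18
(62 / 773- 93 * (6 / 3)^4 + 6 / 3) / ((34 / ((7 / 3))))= -1340052 / 13141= -101.97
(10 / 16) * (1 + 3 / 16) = 95 / 128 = 0.74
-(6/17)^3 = -216/4913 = -0.04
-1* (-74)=74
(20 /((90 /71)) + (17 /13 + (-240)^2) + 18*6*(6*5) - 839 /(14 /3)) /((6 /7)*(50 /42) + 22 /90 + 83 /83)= 3478629595 /129844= 26790.84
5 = 5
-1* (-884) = 884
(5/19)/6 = 0.04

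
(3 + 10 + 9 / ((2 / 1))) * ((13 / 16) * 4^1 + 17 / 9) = 6475 / 72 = 89.93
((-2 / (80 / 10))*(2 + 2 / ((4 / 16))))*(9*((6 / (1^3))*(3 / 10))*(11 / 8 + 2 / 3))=-1323 / 16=-82.69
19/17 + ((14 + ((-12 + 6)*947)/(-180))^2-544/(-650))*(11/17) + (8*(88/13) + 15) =281307239/198900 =1414.31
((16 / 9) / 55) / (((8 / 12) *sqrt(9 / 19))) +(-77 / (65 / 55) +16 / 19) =-15885 / 247 +8 *sqrt(19) / 495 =-64.24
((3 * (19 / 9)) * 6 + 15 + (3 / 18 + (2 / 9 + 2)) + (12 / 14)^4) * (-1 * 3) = -2417125 / 14406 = -167.79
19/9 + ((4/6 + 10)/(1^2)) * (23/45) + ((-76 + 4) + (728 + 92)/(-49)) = -81.17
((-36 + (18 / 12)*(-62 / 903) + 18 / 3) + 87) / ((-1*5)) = -11.38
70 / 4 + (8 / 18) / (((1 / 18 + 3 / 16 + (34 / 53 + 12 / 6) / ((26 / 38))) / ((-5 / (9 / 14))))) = 3488011 / 209394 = 16.66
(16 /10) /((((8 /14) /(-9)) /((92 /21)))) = -552 /5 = -110.40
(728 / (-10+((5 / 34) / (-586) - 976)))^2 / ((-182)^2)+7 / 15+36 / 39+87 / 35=408314336650126706 / 105358544932029753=3.88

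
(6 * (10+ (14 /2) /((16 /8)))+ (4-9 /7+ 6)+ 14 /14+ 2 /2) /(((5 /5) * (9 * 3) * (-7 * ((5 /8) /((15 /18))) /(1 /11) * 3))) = -856 /43659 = -0.02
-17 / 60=-0.28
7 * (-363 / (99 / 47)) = -1206.33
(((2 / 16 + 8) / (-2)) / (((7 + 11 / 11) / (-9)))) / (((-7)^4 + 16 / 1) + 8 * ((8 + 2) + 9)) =585 / 328832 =0.00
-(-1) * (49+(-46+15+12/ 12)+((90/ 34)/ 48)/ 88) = 19.00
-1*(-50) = 50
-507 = -507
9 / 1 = 9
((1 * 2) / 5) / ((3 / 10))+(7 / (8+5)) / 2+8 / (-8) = 47 / 78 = 0.60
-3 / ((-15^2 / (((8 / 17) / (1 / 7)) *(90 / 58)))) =168 / 2465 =0.07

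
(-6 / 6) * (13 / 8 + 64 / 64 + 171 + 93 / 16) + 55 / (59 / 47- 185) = -6208829 / 34544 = -179.74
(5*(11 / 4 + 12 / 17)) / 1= 1175 / 68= 17.28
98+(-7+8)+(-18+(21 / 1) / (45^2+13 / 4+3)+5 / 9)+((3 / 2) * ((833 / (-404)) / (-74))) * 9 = 358274397127 / 4372290000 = 81.94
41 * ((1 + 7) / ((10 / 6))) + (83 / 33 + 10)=34537 / 165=209.32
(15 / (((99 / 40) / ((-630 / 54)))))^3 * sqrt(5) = -790448.42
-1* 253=-253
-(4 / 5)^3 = -64 / 125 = -0.51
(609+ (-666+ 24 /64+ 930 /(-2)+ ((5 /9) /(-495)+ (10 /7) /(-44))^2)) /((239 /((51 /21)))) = -2759610919955 /520639861896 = -5.30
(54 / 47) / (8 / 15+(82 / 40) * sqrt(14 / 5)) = -259200 / 4857121+199260 * sqrt(70) / 4857121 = 0.29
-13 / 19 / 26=-1 / 38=-0.03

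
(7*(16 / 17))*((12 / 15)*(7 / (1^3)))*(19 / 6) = 116.83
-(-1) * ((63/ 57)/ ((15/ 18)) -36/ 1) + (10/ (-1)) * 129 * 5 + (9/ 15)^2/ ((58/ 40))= -17864592/ 2755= -6484.43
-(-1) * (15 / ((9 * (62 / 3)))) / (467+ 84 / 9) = 15 / 88598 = 0.00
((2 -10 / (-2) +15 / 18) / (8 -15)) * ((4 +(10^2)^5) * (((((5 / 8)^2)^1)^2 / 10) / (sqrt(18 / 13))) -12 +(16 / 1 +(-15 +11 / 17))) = 4136 / 357 -14687500005875 * sqrt(26) / 516096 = -145112233.30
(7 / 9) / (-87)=-0.01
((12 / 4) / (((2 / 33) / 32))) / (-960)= -1.65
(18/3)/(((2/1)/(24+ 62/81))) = 2006/27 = 74.30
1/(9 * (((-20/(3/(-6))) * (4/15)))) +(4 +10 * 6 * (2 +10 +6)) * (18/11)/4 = 468299/1056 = 443.46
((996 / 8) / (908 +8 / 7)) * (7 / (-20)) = -12201 / 254560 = -0.05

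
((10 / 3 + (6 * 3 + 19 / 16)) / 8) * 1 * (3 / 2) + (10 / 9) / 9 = 90121 / 20736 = 4.35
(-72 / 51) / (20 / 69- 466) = 828 / 273139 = 0.00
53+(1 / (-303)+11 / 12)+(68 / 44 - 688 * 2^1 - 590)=-1910.54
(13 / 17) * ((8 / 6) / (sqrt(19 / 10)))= 52 * sqrt(190) / 969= 0.74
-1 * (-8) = 8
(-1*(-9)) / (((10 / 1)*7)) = 9 / 70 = 0.13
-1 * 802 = -802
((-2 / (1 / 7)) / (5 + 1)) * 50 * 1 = -350 / 3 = -116.67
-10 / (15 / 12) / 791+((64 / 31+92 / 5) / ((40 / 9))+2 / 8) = 4.84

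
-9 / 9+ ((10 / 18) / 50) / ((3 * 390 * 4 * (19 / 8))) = -1000349 / 1000350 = -1.00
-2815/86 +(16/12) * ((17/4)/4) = -16159/516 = -31.32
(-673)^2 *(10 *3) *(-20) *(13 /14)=-1766423100 /7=-252346157.14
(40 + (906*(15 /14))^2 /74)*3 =138951195 /3626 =38320.79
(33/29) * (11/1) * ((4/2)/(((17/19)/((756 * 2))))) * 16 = 333704448/493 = 676885.29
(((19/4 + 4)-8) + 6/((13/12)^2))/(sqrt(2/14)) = 3963 * sqrt(7)/676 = 15.51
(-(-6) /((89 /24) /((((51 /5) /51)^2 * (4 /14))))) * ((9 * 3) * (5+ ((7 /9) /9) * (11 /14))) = 39408 /15575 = 2.53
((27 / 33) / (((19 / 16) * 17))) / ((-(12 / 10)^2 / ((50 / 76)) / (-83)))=103750 / 67507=1.54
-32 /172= -8 /43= -0.19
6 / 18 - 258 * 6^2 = -27863 / 3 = -9287.67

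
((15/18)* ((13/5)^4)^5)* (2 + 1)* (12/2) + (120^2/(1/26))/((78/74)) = 57021666226986148316403/19073486328125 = 2989577534.28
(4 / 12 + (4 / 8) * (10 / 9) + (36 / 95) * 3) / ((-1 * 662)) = -866 / 283005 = -0.00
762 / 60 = 127 / 10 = 12.70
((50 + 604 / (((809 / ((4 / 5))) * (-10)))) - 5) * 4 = 3635668 / 20225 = 179.76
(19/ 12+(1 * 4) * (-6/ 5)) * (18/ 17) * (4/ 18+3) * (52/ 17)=-145522/ 4335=-33.57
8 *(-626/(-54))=2504/27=92.74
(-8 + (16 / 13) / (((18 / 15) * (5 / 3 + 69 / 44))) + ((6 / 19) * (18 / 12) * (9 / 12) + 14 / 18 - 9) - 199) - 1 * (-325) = 419366221 / 3796884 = 110.45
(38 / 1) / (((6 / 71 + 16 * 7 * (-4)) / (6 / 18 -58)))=233377 / 47703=4.89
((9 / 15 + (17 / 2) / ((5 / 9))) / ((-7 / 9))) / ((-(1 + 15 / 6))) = 1431 / 245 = 5.84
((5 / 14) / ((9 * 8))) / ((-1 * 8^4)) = -5 / 4128768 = -0.00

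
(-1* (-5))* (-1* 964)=-4820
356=356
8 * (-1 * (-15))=120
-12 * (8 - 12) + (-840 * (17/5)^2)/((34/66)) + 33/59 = -5546307/295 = -18801.04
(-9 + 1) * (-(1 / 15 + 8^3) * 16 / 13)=983168 / 195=5041.89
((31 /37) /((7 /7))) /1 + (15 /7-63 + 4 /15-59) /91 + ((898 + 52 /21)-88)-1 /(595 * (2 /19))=650680035 /801346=811.98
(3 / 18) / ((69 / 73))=73 / 414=0.18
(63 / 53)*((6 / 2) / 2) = 189 / 106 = 1.78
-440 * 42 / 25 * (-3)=11088 / 5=2217.60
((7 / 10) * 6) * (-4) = -84 / 5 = -16.80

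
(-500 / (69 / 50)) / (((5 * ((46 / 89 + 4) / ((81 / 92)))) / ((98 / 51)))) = -16353750 / 602531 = -27.14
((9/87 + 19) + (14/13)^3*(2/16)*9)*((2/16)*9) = 11759949/509704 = 23.07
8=8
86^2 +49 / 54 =399433 / 54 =7396.91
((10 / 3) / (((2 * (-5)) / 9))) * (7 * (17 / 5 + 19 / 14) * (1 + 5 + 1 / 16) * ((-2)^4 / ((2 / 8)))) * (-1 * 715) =27714258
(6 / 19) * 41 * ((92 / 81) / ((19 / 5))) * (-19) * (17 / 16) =-80155 / 1026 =-78.12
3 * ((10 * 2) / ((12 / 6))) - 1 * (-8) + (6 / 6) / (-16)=607 / 16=37.94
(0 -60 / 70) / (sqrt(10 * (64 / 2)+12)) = -3 * sqrt(83) / 581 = -0.05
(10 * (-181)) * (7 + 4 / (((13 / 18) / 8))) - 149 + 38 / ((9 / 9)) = -1208713 / 13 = -92977.92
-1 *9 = -9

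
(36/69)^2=144/529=0.27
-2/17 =-0.12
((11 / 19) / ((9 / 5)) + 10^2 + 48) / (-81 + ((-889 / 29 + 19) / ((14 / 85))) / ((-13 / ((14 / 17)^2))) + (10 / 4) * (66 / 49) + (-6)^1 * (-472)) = 0.05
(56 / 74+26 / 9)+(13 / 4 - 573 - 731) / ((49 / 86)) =-74382785 / 32634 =-2279.30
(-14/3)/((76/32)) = -112/57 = -1.96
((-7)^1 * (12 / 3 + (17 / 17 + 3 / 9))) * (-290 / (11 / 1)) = 32480 / 33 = 984.24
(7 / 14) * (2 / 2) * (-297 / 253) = -27 / 46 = -0.59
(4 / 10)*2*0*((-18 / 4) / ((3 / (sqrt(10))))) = 0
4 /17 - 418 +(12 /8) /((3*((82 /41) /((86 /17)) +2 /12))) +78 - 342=-1678357 /2465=-680.88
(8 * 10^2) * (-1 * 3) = -2400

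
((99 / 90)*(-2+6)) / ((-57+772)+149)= 11 / 2160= 0.01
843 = 843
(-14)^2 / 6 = 98 / 3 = 32.67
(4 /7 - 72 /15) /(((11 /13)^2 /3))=-75036 /4235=-17.72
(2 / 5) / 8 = 1 / 20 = 0.05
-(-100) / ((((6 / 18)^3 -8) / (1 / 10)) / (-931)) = 50274 / 43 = 1169.16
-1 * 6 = -6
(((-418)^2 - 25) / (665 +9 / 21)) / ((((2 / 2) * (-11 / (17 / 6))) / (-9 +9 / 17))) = 14674716 / 25619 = 572.81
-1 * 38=-38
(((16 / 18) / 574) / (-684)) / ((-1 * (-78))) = -1 / 34452054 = -0.00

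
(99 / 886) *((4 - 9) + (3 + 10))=396 / 443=0.89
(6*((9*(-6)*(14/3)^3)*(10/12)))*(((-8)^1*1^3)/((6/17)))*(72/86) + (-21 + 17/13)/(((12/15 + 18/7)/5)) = 17172964480/32981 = 520692.66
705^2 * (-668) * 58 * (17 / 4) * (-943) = 77176186108650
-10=-10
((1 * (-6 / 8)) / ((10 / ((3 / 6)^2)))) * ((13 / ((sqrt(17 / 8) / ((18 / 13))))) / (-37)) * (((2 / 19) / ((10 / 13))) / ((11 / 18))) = 3159 * sqrt(34) / 13146100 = 0.00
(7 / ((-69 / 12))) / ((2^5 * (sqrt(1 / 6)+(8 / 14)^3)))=115248 / 2140679 - 823543 * sqrt(6) / 17125432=-0.06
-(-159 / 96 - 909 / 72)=457 / 32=14.28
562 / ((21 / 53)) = 29786 / 21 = 1418.38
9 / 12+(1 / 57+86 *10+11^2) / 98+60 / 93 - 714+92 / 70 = -1214378819 / 1731660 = -701.28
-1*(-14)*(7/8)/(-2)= -49/8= -6.12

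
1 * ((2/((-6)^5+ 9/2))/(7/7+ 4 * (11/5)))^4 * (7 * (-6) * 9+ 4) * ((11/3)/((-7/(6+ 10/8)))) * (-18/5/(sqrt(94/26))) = -15776000 * sqrt(611)/304939006524144228596283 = -0.00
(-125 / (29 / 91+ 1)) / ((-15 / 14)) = 3185 / 36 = 88.47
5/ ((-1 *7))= -5/ 7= -0.71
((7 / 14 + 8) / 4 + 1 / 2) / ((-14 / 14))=-21 / 8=-2.62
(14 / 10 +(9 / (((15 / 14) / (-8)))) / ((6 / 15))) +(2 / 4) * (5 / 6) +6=-9611 / 60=-160.18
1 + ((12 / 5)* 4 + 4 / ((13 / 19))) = 1069 / 65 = 16.45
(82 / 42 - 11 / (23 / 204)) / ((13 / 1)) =-7.35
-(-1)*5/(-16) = -5/16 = -0.31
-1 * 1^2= -1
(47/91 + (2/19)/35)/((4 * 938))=4491/32436040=0.00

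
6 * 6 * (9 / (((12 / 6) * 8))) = 81 / 4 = 20.25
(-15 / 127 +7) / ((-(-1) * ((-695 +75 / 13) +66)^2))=73853 / 4168292654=0.00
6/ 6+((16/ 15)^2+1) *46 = 22351/ 225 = 99.34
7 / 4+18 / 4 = 25 / 4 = 6.25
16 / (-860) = -4 / 215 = -0.02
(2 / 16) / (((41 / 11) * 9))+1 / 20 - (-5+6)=-13967 / 14760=-0.95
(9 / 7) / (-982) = -9 / 6874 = -0.00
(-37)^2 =1369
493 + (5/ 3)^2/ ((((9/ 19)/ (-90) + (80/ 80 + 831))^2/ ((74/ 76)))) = 110876061838067/ 224900732169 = 493.00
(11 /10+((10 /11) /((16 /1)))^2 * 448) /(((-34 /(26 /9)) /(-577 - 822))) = 18678049 /61710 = 302.67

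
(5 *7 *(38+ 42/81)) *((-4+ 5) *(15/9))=182000/81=2246.91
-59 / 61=-0.97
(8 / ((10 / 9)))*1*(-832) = -5990.40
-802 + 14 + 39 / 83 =-787.53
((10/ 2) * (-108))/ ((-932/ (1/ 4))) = 135/ 932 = 0.14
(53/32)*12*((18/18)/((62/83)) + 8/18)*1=52735/1488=35.44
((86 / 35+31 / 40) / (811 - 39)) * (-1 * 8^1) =-181 / 5404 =-0.03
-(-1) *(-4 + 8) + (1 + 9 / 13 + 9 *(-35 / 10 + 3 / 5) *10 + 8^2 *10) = 5001 / 13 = 384.69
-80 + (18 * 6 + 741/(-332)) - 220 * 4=-283605/332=-854.23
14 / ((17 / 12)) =168 / 17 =9.88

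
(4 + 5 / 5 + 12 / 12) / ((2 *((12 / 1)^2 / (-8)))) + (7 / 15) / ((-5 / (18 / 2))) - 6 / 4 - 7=-9.51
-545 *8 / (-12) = 1090 / 3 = 363.33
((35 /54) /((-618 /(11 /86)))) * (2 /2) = -385 /2869992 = -0.00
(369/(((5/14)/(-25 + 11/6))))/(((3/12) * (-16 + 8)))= 119679/10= 11967.90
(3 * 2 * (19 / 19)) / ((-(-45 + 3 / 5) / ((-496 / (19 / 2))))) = -4960 / 703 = -7.06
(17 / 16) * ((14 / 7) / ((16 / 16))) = 17 / 8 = 2.12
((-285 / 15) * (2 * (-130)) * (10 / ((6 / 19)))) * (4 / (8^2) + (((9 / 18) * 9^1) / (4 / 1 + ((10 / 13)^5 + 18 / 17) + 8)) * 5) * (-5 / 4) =-691173367922375 / 2019049104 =-342326.18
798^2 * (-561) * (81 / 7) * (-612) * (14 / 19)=1864152680544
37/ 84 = 0.44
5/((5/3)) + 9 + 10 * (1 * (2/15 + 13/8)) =355/12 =29.58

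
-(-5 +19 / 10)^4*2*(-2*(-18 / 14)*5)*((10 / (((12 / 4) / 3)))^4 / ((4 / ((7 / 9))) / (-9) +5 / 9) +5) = 1047264502311 / 700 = 1496092146.16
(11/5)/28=11/140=0.08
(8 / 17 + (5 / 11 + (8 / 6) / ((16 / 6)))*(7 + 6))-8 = 1825 / 374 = 4.88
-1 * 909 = -909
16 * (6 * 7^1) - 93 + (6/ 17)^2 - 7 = 165344/ 289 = 572.12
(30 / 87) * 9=3.10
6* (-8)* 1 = -48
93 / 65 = 1.43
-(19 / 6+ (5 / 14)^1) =-74 / 21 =-3.52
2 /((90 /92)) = 92 /45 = 2.04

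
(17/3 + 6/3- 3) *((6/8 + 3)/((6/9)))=105/4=26.25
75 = 75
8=8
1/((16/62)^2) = 961/64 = 15.02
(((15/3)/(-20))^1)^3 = -1/64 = -0.02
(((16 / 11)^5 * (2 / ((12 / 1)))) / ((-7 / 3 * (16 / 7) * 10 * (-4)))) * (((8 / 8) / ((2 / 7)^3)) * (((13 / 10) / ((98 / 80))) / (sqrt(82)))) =0.03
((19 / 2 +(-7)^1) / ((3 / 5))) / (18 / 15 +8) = 125 / 276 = 0.45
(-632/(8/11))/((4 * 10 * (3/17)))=-14773/120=-123.11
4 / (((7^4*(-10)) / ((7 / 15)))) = -2 / 25725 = -0.00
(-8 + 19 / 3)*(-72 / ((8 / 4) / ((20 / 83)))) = 1200 / 83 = 14.46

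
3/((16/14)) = 21/8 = 2.62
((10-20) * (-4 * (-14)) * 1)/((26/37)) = -10360/13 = -796.92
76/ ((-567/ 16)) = -2.14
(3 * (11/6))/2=11/4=2.75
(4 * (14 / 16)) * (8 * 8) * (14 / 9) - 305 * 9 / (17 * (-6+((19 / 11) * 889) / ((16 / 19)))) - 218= 6379677254 / 48940569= 130.36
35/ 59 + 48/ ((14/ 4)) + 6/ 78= 77230/ 5369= 14.38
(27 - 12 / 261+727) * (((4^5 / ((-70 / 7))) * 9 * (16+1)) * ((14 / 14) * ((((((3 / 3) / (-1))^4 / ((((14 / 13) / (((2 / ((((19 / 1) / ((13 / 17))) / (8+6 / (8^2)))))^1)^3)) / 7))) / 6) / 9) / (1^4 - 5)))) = 16274468771740543 / 165557603520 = 98300.94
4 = 4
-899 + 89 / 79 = -70932 / 79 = -897.87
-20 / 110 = -2 / 11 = -0.18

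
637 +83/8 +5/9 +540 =85531/72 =1187.93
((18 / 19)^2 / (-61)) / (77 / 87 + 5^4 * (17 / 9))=-21141 / 1697576869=-0.00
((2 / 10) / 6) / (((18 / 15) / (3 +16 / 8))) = 5 / 36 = 0.14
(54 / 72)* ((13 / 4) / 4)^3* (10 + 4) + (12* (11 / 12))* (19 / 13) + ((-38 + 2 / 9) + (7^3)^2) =117632.93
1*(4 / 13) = 4 / 13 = 0.31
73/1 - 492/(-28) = 90.57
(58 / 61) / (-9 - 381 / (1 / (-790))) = 58 / 18359841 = 0.00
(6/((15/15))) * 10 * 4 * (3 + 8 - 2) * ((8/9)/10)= 192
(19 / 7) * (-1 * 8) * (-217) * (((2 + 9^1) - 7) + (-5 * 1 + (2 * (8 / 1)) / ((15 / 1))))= 4712 / 15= 314.13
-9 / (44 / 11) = -9 / 4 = -2.25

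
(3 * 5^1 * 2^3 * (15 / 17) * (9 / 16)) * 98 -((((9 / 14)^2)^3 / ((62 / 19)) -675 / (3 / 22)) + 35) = 85327240929517 / 7936130944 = 10751.74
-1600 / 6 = -800 / 3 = -266.67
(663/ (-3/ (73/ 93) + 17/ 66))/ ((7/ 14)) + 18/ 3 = -483510/ 1321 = -366.02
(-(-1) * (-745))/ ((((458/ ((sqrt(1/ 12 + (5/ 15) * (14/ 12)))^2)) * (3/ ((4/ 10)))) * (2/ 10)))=-12665/ 24732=-0.51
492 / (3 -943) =-123 / 235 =-0.52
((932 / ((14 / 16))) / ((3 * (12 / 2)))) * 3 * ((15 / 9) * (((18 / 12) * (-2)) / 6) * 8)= -74560 / 63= -1183.49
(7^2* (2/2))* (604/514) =57.58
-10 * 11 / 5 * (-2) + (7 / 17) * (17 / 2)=95 / 2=47.50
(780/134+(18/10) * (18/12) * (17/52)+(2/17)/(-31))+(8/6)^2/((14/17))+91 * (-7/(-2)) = 378663080333/1156722840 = 327.36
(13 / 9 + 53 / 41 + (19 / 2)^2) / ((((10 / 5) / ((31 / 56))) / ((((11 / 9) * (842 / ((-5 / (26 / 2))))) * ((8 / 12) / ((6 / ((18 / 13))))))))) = -2814800527 / 265680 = -10594.70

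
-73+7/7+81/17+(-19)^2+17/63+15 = 330976/1071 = 309.03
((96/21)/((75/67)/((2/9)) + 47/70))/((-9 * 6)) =-5360/361449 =-0.01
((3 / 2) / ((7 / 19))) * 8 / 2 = 114 / 7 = 16.29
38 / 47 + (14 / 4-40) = -3355 / 94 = -35.69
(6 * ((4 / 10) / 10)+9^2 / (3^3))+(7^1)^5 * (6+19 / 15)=9160058 / 75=122134.11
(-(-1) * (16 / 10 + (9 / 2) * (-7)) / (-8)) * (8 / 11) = 299 / 110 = 2.72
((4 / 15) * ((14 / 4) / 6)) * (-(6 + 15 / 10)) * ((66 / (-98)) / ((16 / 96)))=33 / 7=4.71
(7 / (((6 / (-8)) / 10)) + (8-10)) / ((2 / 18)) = -858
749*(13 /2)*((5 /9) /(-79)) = -48685 /1422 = -34.24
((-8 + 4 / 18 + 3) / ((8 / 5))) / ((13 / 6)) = -215 / 156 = -1.38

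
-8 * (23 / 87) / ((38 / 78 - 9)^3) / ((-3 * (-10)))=151593 / 1326545840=0.00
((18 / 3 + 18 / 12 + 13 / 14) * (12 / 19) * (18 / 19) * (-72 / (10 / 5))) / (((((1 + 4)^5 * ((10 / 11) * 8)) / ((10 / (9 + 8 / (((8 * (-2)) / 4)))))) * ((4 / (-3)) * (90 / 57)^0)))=0.01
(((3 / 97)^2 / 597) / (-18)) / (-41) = 1 / 460608186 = 0.00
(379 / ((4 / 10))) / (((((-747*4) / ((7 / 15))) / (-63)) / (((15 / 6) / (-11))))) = -92855 / 43824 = -2.12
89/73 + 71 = 5272/73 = 72.22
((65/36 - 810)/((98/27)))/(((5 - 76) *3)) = 29095/27832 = 1.05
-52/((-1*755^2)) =52/570025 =0.00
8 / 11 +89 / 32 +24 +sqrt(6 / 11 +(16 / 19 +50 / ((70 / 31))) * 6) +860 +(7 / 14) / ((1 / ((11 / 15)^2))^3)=8 * sqrt(4630395) / 1463 +3558777216611 / 4009500000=899.35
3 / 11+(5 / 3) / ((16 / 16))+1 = 97 / 33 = 2.94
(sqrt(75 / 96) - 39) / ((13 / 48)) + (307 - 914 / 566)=30*sqrt(2) / 13 + 45672 / 283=164.65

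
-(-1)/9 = 1/9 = 0.11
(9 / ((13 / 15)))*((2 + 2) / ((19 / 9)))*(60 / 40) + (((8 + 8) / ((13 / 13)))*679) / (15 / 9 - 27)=-98634 / 247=-399.33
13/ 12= 1.08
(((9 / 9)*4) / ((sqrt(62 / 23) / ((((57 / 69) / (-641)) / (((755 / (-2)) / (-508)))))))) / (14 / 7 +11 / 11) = -38608*sqrt(1426) / 1035179745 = -0.00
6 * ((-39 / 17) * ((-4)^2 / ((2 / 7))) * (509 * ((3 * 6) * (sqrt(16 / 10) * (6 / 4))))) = -360176544 * sqrt(10) / 85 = -13399743.99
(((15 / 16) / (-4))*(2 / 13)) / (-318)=5 / 44096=0.00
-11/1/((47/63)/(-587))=406791/47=8655.13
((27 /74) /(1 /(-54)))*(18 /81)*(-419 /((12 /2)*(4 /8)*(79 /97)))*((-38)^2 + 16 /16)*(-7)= -22199613030 /2923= -7594804.32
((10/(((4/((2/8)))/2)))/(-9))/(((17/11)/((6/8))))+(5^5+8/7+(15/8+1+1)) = 3129.95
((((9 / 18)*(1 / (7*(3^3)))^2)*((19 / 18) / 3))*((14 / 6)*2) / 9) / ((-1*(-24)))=19 / 178564176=0.00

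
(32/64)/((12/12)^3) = 1/2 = 0.50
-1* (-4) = 4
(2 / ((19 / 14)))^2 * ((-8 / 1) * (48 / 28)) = -10752 / 361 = -29.78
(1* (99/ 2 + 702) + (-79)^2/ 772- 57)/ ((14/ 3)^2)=697365/ 21616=32.26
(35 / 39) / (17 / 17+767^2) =7 / 4588662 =0.00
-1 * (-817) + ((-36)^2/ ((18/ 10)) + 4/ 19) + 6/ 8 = 116885/ 76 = 1537.96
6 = 6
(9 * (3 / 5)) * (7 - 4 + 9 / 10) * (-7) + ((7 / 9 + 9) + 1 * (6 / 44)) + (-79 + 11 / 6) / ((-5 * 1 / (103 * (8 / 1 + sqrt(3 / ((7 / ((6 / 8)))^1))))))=47689 * sqrt(7) / 140 + 31134413 / 2475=13480.80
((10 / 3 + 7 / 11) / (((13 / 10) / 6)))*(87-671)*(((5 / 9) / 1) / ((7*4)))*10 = -2122.99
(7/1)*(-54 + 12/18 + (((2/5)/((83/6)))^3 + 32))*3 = -32020035712/71473375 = -448.00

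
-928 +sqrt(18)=-928 +3 * sqrt(2)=-923.76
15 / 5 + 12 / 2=9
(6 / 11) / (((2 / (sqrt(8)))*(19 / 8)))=48*sqrt(2) / 209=0.32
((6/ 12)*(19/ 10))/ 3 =19/ 60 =0.32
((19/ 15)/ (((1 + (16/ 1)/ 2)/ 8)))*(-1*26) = -3952/ 135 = -29.27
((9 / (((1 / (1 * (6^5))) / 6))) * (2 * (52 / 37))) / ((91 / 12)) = 40310784 / 259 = 155640.09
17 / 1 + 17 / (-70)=16.76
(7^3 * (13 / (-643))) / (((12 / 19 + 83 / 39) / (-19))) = 62778261 / 1314935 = 47.74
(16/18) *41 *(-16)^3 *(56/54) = -37617664/243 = -154805.20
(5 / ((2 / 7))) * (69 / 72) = 805 / 48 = 16.77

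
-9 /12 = -3 /4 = -0.75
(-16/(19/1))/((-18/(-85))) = -3.98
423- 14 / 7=421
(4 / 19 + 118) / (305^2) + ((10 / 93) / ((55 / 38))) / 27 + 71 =3466375680091 / 48819426975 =71.00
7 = 7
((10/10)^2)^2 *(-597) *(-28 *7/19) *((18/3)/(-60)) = -58506/95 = -615.85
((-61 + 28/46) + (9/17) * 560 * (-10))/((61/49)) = -57957837/23851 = -2430.00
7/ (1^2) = 7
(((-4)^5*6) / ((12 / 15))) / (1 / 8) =-61440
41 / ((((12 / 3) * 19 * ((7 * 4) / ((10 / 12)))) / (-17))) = -3485 / 12768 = -0.27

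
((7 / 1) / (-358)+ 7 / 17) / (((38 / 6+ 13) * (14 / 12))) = 3069 / 176494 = 0.02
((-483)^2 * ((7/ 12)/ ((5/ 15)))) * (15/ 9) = 2721705/ 4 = 680426.25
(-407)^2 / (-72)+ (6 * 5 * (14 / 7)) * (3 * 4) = -113809 / 72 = -1580.68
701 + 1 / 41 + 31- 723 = 370 / 41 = 9.02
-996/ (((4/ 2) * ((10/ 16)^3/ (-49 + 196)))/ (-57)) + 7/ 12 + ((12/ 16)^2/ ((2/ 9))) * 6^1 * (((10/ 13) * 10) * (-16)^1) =333248810399/ 19500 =17089682.58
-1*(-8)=8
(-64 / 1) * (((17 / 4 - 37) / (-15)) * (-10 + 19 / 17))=316496 / 255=1241.16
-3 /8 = -0.38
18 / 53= 0.34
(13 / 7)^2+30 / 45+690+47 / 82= 8373779 / 12054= 694.69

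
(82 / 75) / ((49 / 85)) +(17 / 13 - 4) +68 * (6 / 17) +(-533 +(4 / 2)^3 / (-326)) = -794027194 / 1557465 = -509.82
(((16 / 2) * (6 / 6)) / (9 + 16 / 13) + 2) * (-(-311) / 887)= 115070 / 117971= 0.98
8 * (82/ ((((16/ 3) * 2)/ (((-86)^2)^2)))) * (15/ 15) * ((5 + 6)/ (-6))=-6167517004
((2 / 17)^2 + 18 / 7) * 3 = 15690 / 2023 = 7.76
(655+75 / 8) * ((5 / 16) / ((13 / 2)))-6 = 21583 / 832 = 25.94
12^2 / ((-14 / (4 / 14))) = -144 / 49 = -2.94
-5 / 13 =-0.38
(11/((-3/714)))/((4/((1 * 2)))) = -1309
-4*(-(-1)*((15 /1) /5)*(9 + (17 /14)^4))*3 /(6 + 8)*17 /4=-65677545 /537824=-122.12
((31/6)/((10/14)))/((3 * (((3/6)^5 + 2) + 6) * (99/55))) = 0.17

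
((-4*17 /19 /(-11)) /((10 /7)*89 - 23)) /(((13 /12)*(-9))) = -1904 /5942079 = -0.00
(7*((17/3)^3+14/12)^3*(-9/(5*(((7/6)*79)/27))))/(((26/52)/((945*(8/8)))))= -6769477836583/158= -42844796434.07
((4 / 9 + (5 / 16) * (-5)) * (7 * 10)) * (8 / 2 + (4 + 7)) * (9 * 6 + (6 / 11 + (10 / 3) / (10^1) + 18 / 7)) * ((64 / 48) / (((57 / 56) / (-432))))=23930267200 / 627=38166295.37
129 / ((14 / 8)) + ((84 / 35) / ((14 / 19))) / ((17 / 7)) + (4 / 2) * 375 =490908 / 595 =825.06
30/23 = 1.30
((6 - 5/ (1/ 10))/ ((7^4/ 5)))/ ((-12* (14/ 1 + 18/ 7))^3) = 55/ 4720149504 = 0.00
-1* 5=-5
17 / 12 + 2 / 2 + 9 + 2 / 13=1805 / 156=11.57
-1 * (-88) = 88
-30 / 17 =-1.76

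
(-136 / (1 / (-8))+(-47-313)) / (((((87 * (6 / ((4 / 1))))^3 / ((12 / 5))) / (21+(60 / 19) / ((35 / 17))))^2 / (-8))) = -1166344192 / 338201669737575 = -0.00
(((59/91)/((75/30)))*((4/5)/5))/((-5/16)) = -7552/56875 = -0.13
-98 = -98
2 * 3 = 6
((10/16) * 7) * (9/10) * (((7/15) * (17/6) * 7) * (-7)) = -40817/160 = -255.11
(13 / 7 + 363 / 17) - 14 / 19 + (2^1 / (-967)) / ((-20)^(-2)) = 47326404 / 2186387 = 21.65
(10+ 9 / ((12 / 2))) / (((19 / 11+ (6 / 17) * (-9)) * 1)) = -4301 / 542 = -7.94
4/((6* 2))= 1/3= 0.33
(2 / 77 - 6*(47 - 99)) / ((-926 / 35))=-60065 / 5093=-11.79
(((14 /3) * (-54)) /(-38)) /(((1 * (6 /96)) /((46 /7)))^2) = 9750528 /133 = 73312.24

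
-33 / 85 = -0.39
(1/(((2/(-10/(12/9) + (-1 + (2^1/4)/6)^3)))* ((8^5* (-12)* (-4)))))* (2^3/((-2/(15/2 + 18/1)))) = 242947/905969664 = 0.00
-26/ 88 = -13/ 44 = -0.30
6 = 6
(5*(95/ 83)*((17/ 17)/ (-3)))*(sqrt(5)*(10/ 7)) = -4750*sqrt(5)/ 1743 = -6.09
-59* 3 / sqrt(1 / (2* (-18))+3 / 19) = -1062* sqrt(1691) / 89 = -490.69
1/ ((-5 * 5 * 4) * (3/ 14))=-7/ 150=-0.05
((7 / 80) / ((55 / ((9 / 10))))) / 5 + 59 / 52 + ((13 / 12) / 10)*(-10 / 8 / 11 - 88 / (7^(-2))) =-466.01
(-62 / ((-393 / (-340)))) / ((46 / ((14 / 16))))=-18445 / 18078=-1.02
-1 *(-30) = 30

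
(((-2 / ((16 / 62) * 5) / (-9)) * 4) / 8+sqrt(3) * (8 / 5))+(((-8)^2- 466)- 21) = -420.14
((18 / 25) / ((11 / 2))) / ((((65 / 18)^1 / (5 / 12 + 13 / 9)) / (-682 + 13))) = -806814 / 17875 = -45.14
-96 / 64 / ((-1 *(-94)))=-3 / 188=-0.02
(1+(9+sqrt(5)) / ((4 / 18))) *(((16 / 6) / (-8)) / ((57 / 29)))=-2407 / 342 -29 *sqrt(5) / 38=-8.74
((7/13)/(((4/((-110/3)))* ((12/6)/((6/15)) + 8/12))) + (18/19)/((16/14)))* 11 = -7777/16796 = -0.46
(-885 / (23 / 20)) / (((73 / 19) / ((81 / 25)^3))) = -7148944332 / 1049375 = -6812.57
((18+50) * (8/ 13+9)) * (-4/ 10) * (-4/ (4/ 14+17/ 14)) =27200/ 39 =697.44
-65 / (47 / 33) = -2145 / 47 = -45.64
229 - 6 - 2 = 221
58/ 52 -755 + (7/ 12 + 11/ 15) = -587003/ 780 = -752.57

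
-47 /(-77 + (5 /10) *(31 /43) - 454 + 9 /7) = 28294 /318671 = 0.09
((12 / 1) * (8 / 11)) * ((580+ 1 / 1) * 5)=278880 / 11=25352.73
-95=-95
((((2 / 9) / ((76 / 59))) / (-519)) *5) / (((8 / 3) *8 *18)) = -295 / 68159232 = -0.00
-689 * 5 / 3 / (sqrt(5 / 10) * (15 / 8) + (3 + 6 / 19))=-58647680 / 142269 + 49745800 * sqrt(2) / 426807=-247.40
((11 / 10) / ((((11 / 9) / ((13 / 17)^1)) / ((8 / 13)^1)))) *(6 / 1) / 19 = 216 / 1615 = 0.13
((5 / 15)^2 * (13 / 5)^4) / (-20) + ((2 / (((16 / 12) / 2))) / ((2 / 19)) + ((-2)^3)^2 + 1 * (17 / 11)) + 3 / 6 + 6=124110829 / 1237500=100.29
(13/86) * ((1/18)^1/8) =13/12384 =0.00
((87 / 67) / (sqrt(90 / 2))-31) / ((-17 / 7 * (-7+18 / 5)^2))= 5425 / 4913-1015 * sqrt(5) / 329171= 1.10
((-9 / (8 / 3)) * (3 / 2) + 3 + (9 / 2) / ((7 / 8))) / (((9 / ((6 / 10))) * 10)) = 23 / 1120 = 0.02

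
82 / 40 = 41 / 20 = 2.05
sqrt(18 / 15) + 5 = sqrt(30) / 5 + 5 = 6.10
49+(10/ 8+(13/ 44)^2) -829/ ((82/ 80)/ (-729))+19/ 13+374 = 608841548225/ 1031888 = 590026.77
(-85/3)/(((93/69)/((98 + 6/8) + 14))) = -881705/372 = -2370.17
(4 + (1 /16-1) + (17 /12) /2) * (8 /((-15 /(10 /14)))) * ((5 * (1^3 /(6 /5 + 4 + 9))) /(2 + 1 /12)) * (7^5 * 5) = -4345810 /213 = -20402.86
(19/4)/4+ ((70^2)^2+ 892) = 24010893.19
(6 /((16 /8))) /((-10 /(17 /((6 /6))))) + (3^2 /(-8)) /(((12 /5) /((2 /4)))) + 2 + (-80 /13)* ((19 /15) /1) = -138893 /12480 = -11.13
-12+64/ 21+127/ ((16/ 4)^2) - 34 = -11765/ 336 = -35.01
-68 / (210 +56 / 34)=-578 / 1799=-0.32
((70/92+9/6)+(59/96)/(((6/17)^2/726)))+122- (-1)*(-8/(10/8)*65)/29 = 1418363921/384192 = 3691.81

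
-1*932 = -932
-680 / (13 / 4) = -2720 / 13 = -209.23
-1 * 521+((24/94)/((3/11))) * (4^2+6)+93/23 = -536566/1081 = -496.36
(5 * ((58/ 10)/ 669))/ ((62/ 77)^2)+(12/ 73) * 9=290288381/ 187729428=1.55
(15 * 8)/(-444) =-10/37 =-0.27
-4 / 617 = -0.01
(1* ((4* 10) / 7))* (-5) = -200 / 7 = -28.57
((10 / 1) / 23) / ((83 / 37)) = 370 / 1909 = 0.19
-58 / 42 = -29 / 21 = -1.38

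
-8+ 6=-2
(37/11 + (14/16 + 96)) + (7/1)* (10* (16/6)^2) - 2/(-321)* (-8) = 50674079/84744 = 597.97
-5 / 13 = -0.38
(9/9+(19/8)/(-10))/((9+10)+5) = 61/1920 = 0.03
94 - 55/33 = 92.33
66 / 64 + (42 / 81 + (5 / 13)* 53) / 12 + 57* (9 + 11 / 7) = 142783843 / 235872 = 605.34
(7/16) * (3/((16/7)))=147/256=0.57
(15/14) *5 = 75/14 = 5.36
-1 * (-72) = 72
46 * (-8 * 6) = -2208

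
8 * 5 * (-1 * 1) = -40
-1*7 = -7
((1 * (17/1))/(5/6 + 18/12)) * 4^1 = 204/7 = 29.14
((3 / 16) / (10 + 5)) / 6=1 / 480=0.00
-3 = -3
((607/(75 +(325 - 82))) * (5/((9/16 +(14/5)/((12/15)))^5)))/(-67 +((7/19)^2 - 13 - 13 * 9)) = -28721414144/655553296393125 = -0.00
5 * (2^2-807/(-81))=1885/27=69.81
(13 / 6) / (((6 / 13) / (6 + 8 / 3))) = 2197 / 54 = 40.69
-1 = -1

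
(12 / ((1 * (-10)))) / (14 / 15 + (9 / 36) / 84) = -2016 / 1573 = -1.28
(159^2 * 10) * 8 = 2022480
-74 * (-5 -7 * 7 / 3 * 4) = 15614 / 3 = 5204.67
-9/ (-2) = 9/ 2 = 4.50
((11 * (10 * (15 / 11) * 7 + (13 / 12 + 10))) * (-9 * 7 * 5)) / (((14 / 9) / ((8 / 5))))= -379701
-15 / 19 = -0.79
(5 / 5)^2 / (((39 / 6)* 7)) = 2 / 91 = 0.02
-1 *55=-55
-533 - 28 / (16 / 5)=-2167 / 4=-541.75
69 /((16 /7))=483 /16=30.19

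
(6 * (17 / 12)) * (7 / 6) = 119 / 12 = 9.92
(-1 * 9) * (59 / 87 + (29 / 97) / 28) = -6.20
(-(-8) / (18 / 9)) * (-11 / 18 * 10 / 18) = -110 / 81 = -1.36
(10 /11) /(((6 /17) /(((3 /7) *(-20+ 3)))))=-1445 /77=-18.77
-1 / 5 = -0.20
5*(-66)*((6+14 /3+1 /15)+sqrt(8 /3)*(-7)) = -3542+1540*sqrt(6) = 230.21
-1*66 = -66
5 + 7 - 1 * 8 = 4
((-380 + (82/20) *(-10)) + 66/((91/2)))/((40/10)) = -38179/364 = -104.89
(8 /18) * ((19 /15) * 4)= 304 /135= 2.25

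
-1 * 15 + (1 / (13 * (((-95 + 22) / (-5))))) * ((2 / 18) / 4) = -15.00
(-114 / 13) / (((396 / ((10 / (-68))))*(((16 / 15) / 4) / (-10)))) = -2375 / 19448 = -0.12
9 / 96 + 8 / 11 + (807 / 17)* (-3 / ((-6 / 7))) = 999137 / 5984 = 166.97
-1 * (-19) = 19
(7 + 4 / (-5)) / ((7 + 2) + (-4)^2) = 31 / 125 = 0.25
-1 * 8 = -8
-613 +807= 194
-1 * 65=-65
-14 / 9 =-1.56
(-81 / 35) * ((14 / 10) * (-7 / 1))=567 / 25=22.68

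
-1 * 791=-791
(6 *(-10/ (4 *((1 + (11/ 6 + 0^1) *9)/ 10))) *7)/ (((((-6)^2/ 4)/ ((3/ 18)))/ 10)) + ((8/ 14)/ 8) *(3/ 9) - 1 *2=-1649/ 126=-13.09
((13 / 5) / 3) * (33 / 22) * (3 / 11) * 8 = 2.84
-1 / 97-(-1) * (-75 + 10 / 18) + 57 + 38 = 17936 / 873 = 20.55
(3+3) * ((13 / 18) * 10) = 43.33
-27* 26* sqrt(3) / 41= -702* sqrt(3) / 41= -29.66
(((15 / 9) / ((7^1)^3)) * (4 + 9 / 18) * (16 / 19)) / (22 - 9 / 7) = 24 / 26999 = 0.00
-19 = -19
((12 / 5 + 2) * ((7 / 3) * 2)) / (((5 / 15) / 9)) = 554.40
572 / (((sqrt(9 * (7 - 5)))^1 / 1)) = 286 * sqrt(2) / 3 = 134.82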